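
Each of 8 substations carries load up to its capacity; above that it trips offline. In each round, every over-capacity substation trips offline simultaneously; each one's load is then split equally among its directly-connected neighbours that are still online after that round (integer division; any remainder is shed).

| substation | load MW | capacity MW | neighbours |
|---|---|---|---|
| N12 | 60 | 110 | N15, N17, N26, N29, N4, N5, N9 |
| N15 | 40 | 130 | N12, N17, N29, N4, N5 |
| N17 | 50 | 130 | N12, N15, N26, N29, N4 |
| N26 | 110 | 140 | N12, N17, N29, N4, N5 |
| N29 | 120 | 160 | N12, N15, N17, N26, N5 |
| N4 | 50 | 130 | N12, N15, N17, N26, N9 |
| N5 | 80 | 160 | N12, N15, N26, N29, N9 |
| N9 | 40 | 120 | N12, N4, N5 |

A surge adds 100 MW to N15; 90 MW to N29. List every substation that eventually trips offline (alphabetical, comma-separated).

N12, N15, N17, N26, N29, N4, N5, N9

Round 1 — N15 at 140 > 130; N29 at 210 > 160. N15, N29 trip offline.
  N15 sheds 140 MW to N12, N17, N4, N5: 35 each.
    N12: 60+35 = 95 ≤ 110
    N17: 50+35 = 85 ≤ 130
    N4: 50+35 = 85 ≤ 130
    N5: 80+35 = 115 ≤ 160
  N29 sheds 210 MW to N12, N17, N26, N5: 52 each (2 lost).
    N12: 95+52 = 147 > 110
    N17: 85+52 = 137 > 130
    N26: 110+52 = 162 > 140
    N5: 115+52 = 167 > 160
Round 2 — N12, N17, N26, N5 trip offline.
  N12 sheds 147 MW to N4, N9: 73 each (1 lost).
    N4: 85+73 = 158 > 130
    N9: 40+73 = 113 ≤ 120
  N17 sheds 137 MW to N4: 137 each.
    N4: 158+137 = 295 > 130
  N26 sheds 162 MW to N4: 162 each.
    N4: 295+162 = 457 > 130
  N5 sheds 167 MW to N9: 167 each.
    N9: 113+167 = 280 > 120
Round 3 — N4, N9 trip offline.
  N4 sheds 457 MW: no online neighbours, lost.
  N9 sheds 280 MW: no online neighbours, lost.
No further trips.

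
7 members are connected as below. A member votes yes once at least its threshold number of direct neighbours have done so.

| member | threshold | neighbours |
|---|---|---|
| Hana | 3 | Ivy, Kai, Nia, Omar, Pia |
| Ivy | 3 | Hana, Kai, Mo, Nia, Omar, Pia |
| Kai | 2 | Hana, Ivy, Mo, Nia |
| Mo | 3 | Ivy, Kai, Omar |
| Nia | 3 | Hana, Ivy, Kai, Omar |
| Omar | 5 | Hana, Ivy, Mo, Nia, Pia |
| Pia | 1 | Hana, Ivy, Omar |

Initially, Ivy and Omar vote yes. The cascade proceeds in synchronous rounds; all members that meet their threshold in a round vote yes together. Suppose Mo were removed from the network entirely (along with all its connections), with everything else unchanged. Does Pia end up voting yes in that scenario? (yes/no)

With Mo removed:
Round 1 — Ivy, Omar vote yes (initial).
Round 2 — checking thresholds:
  Hana: 2 of 5 neighbours < 3, below threshold.
  Kai: 1 of 3 neighbours < 2, below threshold.
  Nia: 2 of 4 neighbours < 3, below threshold.
  Pia: 2 of 3 neighbours ≥ 1, votes yes.
Round 3 — checking thresholds:
  Hana: 3 of 5 neighbours ≥ 3, votes yes.
  Kai: 1 of 3 neighbours < 2, below threshold.
  Nia: 2 of 4 neighbours < 3, below threshold.
Round 4 — checking thresholds:
  Kai: 2 of 3 neighbours ≥ 2, votes yes.
  Nia: 3 of 4 neighbours ≥ 3, votes yes.
Round 5 — no new yes votes; cascade stops.

yes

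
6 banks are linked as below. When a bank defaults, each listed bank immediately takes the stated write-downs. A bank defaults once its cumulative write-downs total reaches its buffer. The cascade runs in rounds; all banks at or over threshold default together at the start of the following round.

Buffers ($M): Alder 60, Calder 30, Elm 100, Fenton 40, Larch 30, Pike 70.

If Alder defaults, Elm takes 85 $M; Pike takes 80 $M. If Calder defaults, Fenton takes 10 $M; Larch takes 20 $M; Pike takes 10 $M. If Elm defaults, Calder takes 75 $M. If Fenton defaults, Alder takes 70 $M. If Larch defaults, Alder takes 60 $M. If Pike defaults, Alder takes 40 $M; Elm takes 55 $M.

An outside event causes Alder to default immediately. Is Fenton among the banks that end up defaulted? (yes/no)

no

Round 1 — Alder defaults (initial).
  Elm: +85 → 85 < 100
  Pike: +80 → 80 ≥ 70
Round 2 — Pike defaults.
  Elm: +55 → 140 ≥ 100
Round 3 — Elm defaults.
  Calder: +75 → 75 ≥ 30
Round 4 — Calder defaults.
  Fenton: +10 → 10 < 40
  Larch: +20 → 20 < 30
No further defaults.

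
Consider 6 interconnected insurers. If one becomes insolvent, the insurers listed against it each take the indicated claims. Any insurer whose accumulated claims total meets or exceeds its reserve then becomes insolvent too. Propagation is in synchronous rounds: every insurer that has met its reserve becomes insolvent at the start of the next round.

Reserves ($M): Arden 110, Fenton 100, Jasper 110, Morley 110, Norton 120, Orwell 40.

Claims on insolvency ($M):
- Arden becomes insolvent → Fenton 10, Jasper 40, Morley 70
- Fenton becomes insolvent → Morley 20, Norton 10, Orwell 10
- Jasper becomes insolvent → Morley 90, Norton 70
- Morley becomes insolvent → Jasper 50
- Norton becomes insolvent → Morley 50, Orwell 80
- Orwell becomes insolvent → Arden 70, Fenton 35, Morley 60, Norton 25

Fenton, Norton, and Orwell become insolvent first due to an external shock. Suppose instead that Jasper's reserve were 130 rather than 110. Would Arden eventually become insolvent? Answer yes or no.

With Jasper's reserve at 130:
Round 1 — Fenton, Norton, Orwell become insolvent (initial).
  Arden: +70 → 70 < 110
  Morley: +20+50+60 → 130 ≥ 110
Round 2 — Morley becomes insolvent.
  Jasper: +50 → 50 < 130
No further insolvencies.

no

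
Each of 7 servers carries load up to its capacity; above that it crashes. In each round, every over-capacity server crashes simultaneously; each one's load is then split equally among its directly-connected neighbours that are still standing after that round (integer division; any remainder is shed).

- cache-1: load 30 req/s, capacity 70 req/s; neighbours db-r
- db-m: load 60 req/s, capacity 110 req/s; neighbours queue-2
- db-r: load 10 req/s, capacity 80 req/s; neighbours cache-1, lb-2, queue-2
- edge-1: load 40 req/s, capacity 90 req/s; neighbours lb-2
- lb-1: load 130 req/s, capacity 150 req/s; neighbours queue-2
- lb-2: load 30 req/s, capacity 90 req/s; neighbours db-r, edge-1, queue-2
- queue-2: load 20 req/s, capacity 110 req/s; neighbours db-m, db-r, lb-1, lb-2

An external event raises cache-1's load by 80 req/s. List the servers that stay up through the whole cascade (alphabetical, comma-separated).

db-m, edge-1, lb-1, lb-2, queue-2

Round 1 — cache-1 at 110 > 70. cache-1 crashes.
  cache-1 sheds 110 req/s to db-r: 110 each.
    db-r: 10+110 = 120 > 80
Round 2 — db-r crashes.
  db-r sheds 120 req/s to lb-2, queue-2: 60 each.
    lb-2: 30+60 = 90 ≤ 90
    queue-2: 20+60 = 80 ≤ 110
No further crashes.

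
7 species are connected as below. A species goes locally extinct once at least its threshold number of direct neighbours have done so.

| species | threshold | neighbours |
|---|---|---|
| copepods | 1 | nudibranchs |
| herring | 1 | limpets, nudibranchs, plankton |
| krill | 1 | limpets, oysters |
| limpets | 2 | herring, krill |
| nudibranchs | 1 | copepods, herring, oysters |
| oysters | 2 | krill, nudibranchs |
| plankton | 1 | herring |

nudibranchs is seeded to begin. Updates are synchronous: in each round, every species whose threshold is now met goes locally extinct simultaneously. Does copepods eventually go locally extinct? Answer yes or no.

yes

Round 1 — nudibranchs goes locally extinct (initial).
Round 2 — checking thresholds:
  copepods: 1 of 1 neighbours ≥ 1, goes locally extinct.
  herring: 1 of 3 neighbours ≥ 1, goes locally extinct.
  oysters: 1 of 2 neighbours < 2, not yet.
Round 3 — checking thresholds:
  limpets: 1 of 2 neighbours < 2, not yet.
  oysters: 1 of 2 neighbours < 2, not yet.
  plankton: 1 of 1 neighbours ≥ 1, goes locally extinct.
Round 4 — no new extinctions; cascade stops.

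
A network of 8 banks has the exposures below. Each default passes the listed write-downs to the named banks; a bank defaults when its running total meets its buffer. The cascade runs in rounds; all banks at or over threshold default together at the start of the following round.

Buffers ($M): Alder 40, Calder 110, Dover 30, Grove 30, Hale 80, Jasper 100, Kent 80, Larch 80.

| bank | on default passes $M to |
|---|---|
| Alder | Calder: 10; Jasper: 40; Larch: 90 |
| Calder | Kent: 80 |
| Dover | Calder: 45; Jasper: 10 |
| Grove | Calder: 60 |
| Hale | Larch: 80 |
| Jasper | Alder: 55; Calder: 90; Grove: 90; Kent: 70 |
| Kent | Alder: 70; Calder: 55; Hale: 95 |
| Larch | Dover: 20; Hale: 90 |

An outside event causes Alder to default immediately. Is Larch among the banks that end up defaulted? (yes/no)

yes

Round 1 — Alder defaults (initial).
  Calder: +10 → 10 < 110
  Jasper: +40 → 40 < 100
  Larch: +90 → 90 ≥ 80
Round 2 — Larch defaults.
  Dover: +20 → 20 < 30
  Hale: +90 → 90 ≥ 80
Round 3 — Hale defaults.
No further defaults.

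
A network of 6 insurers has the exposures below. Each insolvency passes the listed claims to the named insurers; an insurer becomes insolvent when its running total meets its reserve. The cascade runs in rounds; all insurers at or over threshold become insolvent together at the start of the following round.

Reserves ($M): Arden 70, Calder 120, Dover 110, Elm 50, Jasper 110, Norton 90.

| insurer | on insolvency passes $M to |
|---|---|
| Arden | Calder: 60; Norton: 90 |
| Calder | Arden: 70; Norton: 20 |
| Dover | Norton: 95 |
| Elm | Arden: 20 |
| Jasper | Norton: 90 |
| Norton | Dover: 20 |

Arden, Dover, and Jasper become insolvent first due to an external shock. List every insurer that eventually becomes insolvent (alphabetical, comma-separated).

Round 1 — Arden, Dover, Jasper become insolvent (initial).
  Calder: +60 → 60 < 120
  Norton: +90+95+90 → 275 ≥ 90
Round 2 — Norton becomes insolvent.
No further insolvencies.

Arden, Dover, Jasper, Norton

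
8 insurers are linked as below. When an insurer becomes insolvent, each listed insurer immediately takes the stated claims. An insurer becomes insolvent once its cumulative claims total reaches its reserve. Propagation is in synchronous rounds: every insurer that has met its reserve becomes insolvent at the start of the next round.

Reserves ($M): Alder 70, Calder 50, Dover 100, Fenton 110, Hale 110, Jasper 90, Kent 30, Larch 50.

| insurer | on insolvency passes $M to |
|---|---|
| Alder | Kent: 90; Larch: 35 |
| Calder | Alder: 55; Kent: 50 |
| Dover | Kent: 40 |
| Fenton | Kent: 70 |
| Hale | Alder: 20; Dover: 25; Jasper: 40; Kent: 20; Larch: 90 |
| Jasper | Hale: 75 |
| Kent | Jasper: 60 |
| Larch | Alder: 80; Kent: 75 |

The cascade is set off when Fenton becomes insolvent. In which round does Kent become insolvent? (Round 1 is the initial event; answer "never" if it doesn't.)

2

Round 1 — Fenton becomes insolvent (initial).
  Kent: +70 → 70 ≥ 30
Round 2 — Kent becomes insolvent.
  Jasper: +60 → 60 < 90
No further insolvencies.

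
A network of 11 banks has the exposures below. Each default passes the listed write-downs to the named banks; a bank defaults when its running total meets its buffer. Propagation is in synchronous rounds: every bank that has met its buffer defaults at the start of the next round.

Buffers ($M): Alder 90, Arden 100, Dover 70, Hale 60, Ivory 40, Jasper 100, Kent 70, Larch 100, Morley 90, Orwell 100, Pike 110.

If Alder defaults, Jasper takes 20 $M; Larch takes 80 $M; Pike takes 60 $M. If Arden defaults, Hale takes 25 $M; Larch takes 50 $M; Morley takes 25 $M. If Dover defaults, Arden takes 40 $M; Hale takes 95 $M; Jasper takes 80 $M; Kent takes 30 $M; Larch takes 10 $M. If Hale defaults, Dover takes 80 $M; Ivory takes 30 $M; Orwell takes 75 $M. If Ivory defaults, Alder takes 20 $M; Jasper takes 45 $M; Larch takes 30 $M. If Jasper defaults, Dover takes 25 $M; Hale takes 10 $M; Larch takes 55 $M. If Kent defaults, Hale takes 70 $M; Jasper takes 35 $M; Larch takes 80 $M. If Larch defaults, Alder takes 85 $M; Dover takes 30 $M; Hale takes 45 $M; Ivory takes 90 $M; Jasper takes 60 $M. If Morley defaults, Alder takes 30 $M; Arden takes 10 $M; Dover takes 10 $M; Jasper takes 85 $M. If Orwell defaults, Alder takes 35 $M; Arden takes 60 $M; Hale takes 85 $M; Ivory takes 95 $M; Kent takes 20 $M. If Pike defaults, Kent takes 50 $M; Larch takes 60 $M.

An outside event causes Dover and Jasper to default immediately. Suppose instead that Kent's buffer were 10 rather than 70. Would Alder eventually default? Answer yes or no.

yes

With Kent's buffer at 10:
Round 1 — Dover, Jasper default (initial).
  Arden: +40 → 40 < 100
  Hale: +95+10 → 105 ≥ 60
  Kent: +30 → 30 ≥ 10
  Larch: +10+55 → 65 < 100
Round 2 — Hale, Kent default.
  Ivory: +30 → 30 < 40
  Larch: +80 → 145 ≥ 100
  Orwell: +75 → 75 < 100
Round 3 — Larch defaults.
  Alder: +85 → 85 < 90
  Ivory: +90 → 120 ≥ 40
Round 4 — Ivory defaults.
  Alder: +20 → 105 ≥ 90
Round 5 — Alder defaults.
  Pike: +60 → 60 < 110
No further defaults.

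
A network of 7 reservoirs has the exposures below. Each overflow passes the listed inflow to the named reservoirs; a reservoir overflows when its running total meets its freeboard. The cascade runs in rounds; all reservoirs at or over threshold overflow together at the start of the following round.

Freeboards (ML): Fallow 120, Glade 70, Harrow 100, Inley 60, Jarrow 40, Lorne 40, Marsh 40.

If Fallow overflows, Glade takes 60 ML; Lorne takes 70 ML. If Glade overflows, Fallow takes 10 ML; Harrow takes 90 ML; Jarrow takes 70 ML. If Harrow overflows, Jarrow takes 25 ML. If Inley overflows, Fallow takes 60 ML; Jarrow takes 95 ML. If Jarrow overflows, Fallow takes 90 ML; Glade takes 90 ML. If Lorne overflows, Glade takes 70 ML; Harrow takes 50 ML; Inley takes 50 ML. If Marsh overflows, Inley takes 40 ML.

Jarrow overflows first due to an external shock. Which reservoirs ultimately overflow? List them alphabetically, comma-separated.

Round 1 — Jarrow overflows (initial).
  Fallow: +90 → 90 < 120
  Glade: +90 → 90 ≥ 70
Round 2 — Glade overflows.
  Fallow: +10 → 100 < 120
  Harrow: +90 → 90 < 100
No further overflows.

Glade, Jarrow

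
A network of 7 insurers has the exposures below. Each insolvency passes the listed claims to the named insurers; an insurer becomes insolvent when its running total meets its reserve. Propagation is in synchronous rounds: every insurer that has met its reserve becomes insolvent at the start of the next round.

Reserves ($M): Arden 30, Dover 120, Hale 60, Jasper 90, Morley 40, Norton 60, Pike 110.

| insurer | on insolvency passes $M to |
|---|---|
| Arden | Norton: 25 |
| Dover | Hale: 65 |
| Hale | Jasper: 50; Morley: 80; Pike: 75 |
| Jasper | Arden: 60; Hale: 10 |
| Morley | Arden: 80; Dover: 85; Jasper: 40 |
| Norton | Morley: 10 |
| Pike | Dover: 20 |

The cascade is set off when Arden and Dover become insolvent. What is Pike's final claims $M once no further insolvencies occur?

75

Round 1 — Arden, Dover become insolvent (initial).
  Hale: +65 → 65 ≥ 60
  Norton: +25 → 25 < 60
Round 2 — Hale becomes insolvent.
  Jasper: +50 → 50 < 90
  Morley: +80 → 80 ≥ 40
  Pike: +75 → 75 < 110
Round 3 — Morley becomes insolvent.
  Jasper: +40 → 90 ≥ 90
Round 4 — Jasper becomes insolvent.
No further insolvencies.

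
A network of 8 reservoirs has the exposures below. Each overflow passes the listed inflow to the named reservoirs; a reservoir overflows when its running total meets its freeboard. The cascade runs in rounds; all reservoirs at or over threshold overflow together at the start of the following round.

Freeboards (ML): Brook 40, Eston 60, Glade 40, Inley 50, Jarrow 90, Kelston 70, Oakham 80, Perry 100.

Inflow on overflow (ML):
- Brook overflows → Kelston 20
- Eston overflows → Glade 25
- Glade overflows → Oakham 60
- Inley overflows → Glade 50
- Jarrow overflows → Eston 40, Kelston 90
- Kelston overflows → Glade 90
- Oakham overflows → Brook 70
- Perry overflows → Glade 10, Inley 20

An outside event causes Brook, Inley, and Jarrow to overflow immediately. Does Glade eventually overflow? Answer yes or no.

Round 1 — Brook, Inley, Jarrow overflow (initial).
  Eston: +40 → 40 < 60
  Glade: +50 → 50 ≥ 40
  Kelston: +20+90 → 110 ≥ 70
Round 2 — Glade, Kelston overflow.
  Oakham: +60 → 60 < 80
No further overflows.

yes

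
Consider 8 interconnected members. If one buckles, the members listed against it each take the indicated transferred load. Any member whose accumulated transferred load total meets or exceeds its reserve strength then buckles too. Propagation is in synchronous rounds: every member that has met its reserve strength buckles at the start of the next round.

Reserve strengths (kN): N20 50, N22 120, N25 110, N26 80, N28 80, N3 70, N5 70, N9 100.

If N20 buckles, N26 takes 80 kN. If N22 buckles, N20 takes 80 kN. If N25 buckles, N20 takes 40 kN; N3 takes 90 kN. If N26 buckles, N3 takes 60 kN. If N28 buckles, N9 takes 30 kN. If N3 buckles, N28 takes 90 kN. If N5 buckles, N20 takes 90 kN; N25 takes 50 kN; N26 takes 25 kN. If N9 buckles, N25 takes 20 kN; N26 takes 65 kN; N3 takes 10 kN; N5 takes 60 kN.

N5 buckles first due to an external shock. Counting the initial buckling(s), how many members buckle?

3

Round 1 — N5 buckles (initial).
  N20: +90 → 90 ≥ 50
  N25: +50 → 50 < 110
  N26: +25 → 25 < 80
Round 2 — N20 buckles.
  N26: +80 → 105 ≥ 80
Round 3 — N26 buckles.
  N3: +60 → 60 < 70
No further bucklings.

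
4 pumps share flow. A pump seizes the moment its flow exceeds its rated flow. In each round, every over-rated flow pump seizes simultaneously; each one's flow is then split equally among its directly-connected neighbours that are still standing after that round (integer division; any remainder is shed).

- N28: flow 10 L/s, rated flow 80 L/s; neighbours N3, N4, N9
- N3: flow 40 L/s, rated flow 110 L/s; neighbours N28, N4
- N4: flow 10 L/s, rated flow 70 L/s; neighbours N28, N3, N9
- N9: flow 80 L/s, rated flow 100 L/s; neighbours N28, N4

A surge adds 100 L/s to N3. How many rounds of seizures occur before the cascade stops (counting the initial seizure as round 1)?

3

Round 1 — N3 at 140 > 110. N3 seizes.
  N3 sheds 140 L/s to N28, N4: 70 each.
    N28: 10+70 = 80 ≤ 80
    N4: 10+70 = 80 > 70
Round 2 — N4 seizes.
  N4 sheds 80 L/s to N28, N9: 40 each.
    N28: 80+40 = 120 > 80
    N9: 80+40 = 120 > 100
Round 3 — N28, N9 seize.
  N28 sheds 120 L/s: no online neighbours, lost.
  N9 sheds 120 L/s: no online neighbours, lost.
No further seizures.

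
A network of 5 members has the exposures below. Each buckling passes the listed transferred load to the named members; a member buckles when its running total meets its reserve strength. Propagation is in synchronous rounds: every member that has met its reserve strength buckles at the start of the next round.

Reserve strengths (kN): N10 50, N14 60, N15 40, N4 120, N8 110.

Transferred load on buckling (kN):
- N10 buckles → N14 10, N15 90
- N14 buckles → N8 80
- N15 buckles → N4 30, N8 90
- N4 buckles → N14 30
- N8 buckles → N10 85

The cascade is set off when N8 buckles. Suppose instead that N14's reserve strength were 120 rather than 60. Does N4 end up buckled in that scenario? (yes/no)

With N14's reserve strength at 120:
Round 1 — N8 buckles (initial).
  N10: +85 → 85 ≥ 50
Round 2 — N10 buckles.
  N14: +10 → 10 < 120
  N15: +90 → 90 ≥ 40
Round 3 — N15 buckles.
  N4: +30 → 30 < 120
No further bucklings.

no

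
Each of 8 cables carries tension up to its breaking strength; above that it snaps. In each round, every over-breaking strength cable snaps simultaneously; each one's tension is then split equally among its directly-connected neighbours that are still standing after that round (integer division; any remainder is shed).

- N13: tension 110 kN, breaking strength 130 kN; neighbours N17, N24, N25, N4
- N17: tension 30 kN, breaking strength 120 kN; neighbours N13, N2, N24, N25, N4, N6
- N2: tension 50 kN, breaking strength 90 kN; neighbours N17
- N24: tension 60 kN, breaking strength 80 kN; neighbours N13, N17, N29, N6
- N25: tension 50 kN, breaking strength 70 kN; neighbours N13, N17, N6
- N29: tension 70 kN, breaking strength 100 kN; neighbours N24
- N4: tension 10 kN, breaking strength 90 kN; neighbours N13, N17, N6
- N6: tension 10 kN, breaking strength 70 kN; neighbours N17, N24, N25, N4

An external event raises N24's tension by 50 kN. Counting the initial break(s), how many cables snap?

7

Round 1 — N24 at 110 > 80. N24 snaps.
  N24 sheds 110 kN to N13, N17, N29, N6: 27 each (2 lost).
    N13: 110+27 = 137 > 130
    N17: 30+27 = 57 ≤ 120
    N29: 70+27 = 97 ≤ 100
    N6: 10+27 = 37 ≤ 70
Round 2 — N13 snaps.
  N13 sheds 137 kN to N17, N25, N4: 45 each (2 lost).
    N17: 57+45 = 102 ≤ 120
    N25: 50+45 = 95 > 70
    N4: 10+45 = 55 ≤ 90
Round 3 — N25 snaps.
  N25 sheds 95 kN to N17, N6: 47 each (1 lost).
    N17: 102+47 = 149 > 120
    N6: 37+47 = 84 > 70
Round 4 — N17, N6 snap.
  N17 sheds 149 kN to N2, N4: 74 each (1 lost).
    N2: 50+74 = 124 > 90
    N4: 55+74 = 129 > 90
  N6 sheds 84 kN to N4: 84 each.
    N4: 129+84 = 213 > 90
Round 5 — N2, N4 snap.
  N2 sheds 124 kN: no online neighbours, lost.
  N4 sheds 213 kN: no online neighbours, lost.
No further breaks.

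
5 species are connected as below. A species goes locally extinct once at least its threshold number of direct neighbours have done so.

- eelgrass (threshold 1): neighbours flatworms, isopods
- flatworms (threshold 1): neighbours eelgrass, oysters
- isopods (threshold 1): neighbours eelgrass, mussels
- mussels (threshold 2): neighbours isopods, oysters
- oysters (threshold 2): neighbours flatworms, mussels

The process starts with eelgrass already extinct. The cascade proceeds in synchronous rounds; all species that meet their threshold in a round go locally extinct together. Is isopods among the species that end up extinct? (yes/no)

Round 1 — eelgrass goes locally extinct (initial).
Round 2 — checking thresholds:
  flatworms: 1 of 2 neighbours ≥ 1, goes locally extinct.
  isopods: 1 of 2 neighbours ≥ 1, goes locally extinct.
Round 3 — no new extinctions; cascade stops.

yes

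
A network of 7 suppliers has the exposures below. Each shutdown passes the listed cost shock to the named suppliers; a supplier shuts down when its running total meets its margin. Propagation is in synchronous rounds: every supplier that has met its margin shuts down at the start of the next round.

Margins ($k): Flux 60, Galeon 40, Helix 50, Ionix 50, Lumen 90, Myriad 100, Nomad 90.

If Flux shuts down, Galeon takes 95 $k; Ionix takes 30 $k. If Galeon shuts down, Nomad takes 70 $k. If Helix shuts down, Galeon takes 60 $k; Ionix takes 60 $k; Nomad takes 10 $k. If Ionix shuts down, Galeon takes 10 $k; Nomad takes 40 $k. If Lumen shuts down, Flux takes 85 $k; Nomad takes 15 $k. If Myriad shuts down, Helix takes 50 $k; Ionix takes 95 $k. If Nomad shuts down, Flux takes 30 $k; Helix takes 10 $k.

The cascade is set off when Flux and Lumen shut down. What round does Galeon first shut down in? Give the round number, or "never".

Round 1 — Flux, Lumen shut down (initial).
  Galeon: +95 → 95 ≥ 40
  Ionix: +30 → 30 < 50
  Nomad: +15 → 15 < 90
Round 2 — Galeon shuts down.
  Nomad: +70 → 85 < 90
No further shutdowns.

2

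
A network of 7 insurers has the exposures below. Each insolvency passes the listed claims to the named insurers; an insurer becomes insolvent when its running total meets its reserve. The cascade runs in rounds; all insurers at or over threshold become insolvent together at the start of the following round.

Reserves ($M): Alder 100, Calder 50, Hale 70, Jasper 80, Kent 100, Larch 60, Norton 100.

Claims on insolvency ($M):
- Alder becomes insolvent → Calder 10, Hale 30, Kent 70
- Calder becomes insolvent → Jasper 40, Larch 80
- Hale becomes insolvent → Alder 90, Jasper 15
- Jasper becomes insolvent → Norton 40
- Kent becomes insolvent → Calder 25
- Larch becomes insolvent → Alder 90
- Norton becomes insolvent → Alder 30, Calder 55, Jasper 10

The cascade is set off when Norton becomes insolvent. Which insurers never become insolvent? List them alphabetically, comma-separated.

Hale, Jasper, Kent

Round 1 — Norton becomes insolvent (initial).
  Alder: +30 → 30 < 100
  Calder: +55 → 55 ≥ 50
  Jasper: +10 → 10 < 80
Round 2 — Calder becomes insolvent.
  Jasper: +40 → 50 < 80
  Larch: +80 → 80 ≥ 60
Round 3 — Larch becomes insolvent.
  Alder: +90 → 120 ≥ 100
Round 4 — Alder becomes insolvent.
  Hale: +30 → 30 < 70
  Kent: +70 → 70 < 100
No further insolvencies.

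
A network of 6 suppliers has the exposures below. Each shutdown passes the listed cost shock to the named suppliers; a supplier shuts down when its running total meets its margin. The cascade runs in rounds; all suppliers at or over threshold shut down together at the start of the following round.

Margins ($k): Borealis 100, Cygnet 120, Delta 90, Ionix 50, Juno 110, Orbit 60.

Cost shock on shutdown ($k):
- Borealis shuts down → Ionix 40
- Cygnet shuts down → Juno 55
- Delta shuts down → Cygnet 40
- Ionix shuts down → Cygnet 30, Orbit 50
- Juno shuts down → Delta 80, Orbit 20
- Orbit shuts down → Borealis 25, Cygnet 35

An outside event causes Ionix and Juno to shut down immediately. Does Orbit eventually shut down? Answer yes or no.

yes

Round 1 — Ionix, Juno shut down (initial).
  Cygnet: +30 → 30 < 120
  Delta: +80 → 80 < 90
  Orbit: +50+20 → 70 ≥ 60
Round 2 — Orbit shuts down.
  Borealis: +25 → 25 < 100
  Cygnet: +35 → 65 < 120
No further shutdowns.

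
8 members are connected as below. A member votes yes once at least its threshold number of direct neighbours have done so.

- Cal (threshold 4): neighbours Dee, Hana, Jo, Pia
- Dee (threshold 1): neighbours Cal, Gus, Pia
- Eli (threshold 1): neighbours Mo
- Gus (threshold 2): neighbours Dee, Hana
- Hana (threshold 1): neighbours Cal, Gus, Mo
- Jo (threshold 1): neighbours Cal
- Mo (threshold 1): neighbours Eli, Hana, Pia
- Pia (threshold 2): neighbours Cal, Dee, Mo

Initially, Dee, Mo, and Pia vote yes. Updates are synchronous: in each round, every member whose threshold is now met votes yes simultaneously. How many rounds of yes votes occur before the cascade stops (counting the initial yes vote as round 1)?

3

Round 1 — Dee, Mo, Pia vote yes (initial).
Round 2 — checking thresholds:
  Cal: 2 of 4 neighbours < 4, below threshold.
  Eli: 1 of 1 neighbours ≥ 1, votes yes.
  Gus: 1 of 2 neighbours < 2, below threshold.
  Hana: 1 of 3 neighbours ≥ 1, votes yes.
Round 3 — checking thresholds:
  Cal: 3 of 4 neighbours < 4, below threshold.
  Gus: 2 of 2 neighbours ≥ 2, votes yes.
Round 4 — no new yes votes; cascade stops.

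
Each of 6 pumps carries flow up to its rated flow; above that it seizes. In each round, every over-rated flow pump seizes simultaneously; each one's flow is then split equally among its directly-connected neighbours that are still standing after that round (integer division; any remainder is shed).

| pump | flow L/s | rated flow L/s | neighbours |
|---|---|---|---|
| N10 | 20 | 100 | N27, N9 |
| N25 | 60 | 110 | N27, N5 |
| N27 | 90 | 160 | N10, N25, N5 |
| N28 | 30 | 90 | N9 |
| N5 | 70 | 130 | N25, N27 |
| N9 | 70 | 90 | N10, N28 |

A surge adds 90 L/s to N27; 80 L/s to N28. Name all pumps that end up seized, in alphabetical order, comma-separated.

Round 1 — N27 at 180 > 160; N28 at 110 > 90. N27, N28 seize.
  N27 sheds 180 L/s to N10, N25, N5: 60 each.
    N10: 20+60 = 80 ≤ 100
    N25: 60+60 = 120 > 110
    N5: 70+60 = 130 ≤ 130
  N28 sheds 110 L/s to N9: 110 each.
    N9: 70+110 = 180 > 90
Round 2 — N25, N9 seize.
  N25 sheds 120 L/s to N5: 120 each.
    N5: 130+120 = 250 > 130
  N9 sheds 180 L/s to N10: 180 each.
    N10: 80+180 = 260 > 100
Round 3 — N10, N5 seize.
  N10 sheds 260 L/s: no online neighbours, lost.
  N5 sheds 250 L/s: no online neighbours, lost.
No further seizures.

N10, N25, N27, N28, N5, N9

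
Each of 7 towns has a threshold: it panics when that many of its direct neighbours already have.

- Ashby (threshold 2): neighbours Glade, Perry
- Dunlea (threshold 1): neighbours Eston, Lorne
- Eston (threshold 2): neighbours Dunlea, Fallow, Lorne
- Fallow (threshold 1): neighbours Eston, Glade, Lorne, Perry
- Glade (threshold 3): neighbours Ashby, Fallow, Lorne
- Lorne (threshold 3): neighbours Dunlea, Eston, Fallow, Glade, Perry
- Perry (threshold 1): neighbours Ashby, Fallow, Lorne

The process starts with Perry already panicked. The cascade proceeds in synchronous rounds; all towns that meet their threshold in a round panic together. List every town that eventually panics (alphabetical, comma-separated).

Round 1 — Perry panics (initial).
Round 2 — checking thresholds:
  Ashby: 1 of 2 neighbours < 2, holds.
  Fallow: 1 of 4 neighbours ≥ 1, panics.
  Lorne: 1 of 5 neighbours < 3, holds.
Round 3 — no new panics; cascade stops.

Fallow, Perry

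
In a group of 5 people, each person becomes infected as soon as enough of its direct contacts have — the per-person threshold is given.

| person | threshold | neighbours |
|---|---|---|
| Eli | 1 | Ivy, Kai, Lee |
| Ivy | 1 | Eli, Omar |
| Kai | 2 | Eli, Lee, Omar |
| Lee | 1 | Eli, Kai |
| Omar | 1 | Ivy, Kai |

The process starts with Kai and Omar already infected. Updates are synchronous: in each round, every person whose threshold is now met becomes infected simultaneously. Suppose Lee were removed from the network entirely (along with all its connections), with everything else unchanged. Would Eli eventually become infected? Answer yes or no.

With Lee removed:
Round 1 — Kai, Omar become infected (initial).
Round 2 — checking thresholds:
  Eli: 1 of 2 neighbours ≥ 1, becomes infected.
  Ivy: 1 of 2 neighbours ≥ 1, becomes infected.
Round 3 — no new infections; cascade stops.

yes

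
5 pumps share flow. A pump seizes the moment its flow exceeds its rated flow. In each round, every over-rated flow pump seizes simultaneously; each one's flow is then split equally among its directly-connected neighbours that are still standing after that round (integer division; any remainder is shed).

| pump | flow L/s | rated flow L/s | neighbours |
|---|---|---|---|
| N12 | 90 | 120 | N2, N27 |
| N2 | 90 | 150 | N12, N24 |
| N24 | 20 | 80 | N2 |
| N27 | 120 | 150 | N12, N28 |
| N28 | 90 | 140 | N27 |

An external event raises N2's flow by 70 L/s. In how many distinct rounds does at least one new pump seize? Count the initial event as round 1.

4

Round 1 — N2 at 160 > 150. N2 seizes.
  N2 sheds 160 L/s to N12, N24: 80 each.
    N12: 90+80 = 170 > 120
    N24: 20+80 = 100 > 80
Round 2 — N12, N24 seize.
  N12 sheds 170 L/s to N27: 170 each.
    N27: 120+170 = 290 > 150
  N24 sheds 100 L/s: no online neighbours, lost.
Round 3 — N27 seizes.
  N27 sheds 290 L/s to N28: 290 each.
    N28: 90+290 = 380 > 140
Round 4 — N28 seizes.
  N28 sheds 380 L/s: no online neighbours, lost.
No further seizures.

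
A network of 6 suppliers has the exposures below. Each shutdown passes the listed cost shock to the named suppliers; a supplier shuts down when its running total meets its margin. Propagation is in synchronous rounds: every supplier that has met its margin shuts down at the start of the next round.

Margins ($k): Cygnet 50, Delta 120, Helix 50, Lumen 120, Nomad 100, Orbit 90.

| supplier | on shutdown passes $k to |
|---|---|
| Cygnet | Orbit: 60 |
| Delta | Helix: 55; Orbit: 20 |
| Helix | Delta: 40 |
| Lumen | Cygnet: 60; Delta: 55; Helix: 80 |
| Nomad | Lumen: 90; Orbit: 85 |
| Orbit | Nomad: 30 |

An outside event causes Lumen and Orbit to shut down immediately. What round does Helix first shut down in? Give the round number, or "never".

2

Round 1 — Lumen, Orbit shut down (initial).
  Cygnet: +60 → 60 ≥ 50
  Delta: +55 → 55 < 120
  Helix: +80 → 80 ≥ 50
  Nomad: +30 → 30 < 100
Round 2 — Cygnet, Helix shut down.
  Delta: +40 → 95 < 120
No further shutdowns.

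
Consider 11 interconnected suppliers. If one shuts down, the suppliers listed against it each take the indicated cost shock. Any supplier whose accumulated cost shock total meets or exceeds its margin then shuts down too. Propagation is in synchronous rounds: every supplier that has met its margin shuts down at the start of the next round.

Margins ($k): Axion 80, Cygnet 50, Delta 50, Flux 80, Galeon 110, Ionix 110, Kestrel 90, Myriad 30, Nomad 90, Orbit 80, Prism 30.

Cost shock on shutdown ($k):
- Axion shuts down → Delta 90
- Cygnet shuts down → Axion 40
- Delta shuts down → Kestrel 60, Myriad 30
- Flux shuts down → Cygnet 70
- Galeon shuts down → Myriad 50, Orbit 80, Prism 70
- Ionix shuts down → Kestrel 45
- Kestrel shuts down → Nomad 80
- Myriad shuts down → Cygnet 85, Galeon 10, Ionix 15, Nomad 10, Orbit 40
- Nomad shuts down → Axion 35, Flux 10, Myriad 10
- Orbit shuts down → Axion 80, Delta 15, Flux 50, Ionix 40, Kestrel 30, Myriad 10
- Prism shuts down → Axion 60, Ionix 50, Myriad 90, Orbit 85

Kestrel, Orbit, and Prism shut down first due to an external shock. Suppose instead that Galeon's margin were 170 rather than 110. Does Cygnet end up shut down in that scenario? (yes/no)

yes

With Galeon's margin at 170:
Round 1 — Kestrel, Orbit, Prism shut down (initial).
  Axion: +80+60 → 140 ≥ 80
  Delta: +15 → 15 < 50
  Flux: +50 → 50 < 80
  Ionix: +40+50 → 90 < 110
  Myriad: +10+90 → 100 ≥ 30
  Nomad: +80 → 80 < 90
Round 2 — Axion, Myriad shut down.
  Cygnet: +85 → 85 ≥ 50
  Delta: +90 → 105 ≥ 50
  Galeon: +10 → 10 < 170
  Ionix: +15 → 105 < 110
  Nomad: +10 → 90 ≥ 90
Round 3 — Cygnet, Delta, Nomad shut down.
  Flux: +10 → 60 < 80
No further shutdowns.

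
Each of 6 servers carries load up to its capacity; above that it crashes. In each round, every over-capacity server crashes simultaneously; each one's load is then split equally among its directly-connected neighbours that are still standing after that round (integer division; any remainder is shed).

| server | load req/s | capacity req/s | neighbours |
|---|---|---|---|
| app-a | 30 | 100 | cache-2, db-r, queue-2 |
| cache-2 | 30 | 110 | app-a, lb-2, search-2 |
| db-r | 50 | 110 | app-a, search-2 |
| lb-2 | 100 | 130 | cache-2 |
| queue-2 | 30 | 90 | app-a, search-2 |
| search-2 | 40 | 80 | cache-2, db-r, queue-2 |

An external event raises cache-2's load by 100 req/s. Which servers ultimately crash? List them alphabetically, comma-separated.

cache-2, lb-2, search-2

Round 1 — cache-2 at 130 > 110. cache-2 crashes.
  cache-2 sheds 130 req/s to app-a, lb-2, search-2: 43 each (1 lost).
    app-a: 30+43 = 73 ≤ 100
    lb-2: 100+43 = 143 > 130
    search-2: 40+43 = 83 > 80
Round 2 — lb-2, search-2 crash.
  lb-2 sheds 143 req/s: no online neighbours, lost.
  search-2 sheds 83 req/s to db-r, queue-2: 41 each (1 lost).
    db-r: 50+41 = 91 ≤ 110
    queue-2: 30+41 = 71 ≤ 90
No further crashes.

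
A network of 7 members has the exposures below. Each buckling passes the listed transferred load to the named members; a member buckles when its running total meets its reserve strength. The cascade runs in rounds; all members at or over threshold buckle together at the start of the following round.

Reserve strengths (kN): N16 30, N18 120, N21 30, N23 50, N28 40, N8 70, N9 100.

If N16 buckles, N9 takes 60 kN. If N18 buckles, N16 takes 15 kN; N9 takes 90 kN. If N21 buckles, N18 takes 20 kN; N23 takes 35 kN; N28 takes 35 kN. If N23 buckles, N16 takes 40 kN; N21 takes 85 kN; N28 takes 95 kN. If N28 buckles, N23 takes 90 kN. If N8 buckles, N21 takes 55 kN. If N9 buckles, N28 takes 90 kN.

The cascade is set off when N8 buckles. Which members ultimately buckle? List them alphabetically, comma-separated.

N21, N8

Round 1 — N8 buckles (initial).
  N21: +55 → 55 ≥ 30
Round 2 — N21 buckles.
  N18: +20 → 20 < 120
  N23: +35 → 35 < 50
  N28: +35 → 35 < 40
No further bucklings.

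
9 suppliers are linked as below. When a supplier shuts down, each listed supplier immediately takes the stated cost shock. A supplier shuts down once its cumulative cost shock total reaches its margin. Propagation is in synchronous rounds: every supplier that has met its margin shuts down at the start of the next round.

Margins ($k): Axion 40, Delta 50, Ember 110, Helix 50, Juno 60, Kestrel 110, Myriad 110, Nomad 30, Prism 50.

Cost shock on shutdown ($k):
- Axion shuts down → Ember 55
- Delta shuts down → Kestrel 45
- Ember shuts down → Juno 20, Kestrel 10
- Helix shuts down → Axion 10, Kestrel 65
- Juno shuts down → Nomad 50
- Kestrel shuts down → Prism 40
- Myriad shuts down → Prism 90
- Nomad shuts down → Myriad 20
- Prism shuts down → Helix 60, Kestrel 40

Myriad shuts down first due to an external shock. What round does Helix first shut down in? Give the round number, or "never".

3

Round 1 — Myriad shuts down (initial).
  Prism: +90 → 90 ≥ 50
Round 2 — Prism shuts down.
  Helix: +60 → 60 ≥ 50
  Kestrel: +40 → 40 < 110
Round 3 — Helix shuts down.
  Axion: +10 → 10 < 40
  Kestrel: +65 → 105 < 110
No further shutdowns.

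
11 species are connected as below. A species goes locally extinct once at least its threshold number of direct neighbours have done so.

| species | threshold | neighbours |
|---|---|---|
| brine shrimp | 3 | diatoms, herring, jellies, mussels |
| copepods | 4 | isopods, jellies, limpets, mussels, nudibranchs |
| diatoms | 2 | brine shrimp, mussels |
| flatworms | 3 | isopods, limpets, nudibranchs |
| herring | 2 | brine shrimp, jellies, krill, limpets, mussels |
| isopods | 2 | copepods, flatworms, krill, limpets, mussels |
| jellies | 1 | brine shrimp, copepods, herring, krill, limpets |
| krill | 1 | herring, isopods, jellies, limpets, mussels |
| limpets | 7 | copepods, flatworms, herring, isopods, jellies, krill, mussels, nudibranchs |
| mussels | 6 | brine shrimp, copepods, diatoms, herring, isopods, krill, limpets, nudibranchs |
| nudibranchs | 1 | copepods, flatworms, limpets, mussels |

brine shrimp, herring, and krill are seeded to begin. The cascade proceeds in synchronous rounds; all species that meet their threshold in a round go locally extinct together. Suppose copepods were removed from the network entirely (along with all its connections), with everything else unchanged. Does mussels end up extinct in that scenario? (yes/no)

no

With copepods removed:
Round 1 — brine shrimp, herring, krill go locally extinct (initial).
Round 2 — checking thresholds:
  diatoms: 1 of 2 neighbours < 2, below threshold.
  isopods: 1 of 4 neighbours < 2, below threshold.
  jellies: 3 of 4 neighbours ≥ 1, goes locally extinct.
  limpets: 2 of 7 neighbours < 7, below threshold.
  mussels: 3 of 7 neighbours < 6, below threshold.
Round 3 — no new extinctions; cascade stops.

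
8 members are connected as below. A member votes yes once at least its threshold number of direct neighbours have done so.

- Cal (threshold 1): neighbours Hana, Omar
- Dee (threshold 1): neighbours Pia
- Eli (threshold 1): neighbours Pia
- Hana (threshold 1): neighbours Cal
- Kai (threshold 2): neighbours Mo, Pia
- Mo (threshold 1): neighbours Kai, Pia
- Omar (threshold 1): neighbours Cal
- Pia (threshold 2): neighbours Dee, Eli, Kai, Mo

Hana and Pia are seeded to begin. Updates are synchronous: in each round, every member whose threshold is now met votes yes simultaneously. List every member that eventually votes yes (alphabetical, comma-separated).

Cal, Dee, Eli, Hana, Kai, Mo, Omar, Pia

Round 1 — Hana, Pia vote yes (initial).
Round 2 — checking thresholds:
  Cal: 1 of 2 neighbours ≥ 1, votes yes.
  Dee: 1 of 1 neighbours ≥ 1, votes yes.
  Eli: 1 of 1 neighbours ≥ 1, votes yes.
  Kai: 1 of 2 neighbours < 2, below threshold.
  Mo: 1 of 2 neighbours ≥ 1, votes yes.
Round 3 — checking thresholds:
  Kai: 2 of 2 neighbours ≥ 2, votes yes.
  Omar: 1 of 1 neighbours ≥ 1, votes yes.
Round 4 — no new yes votes; cascade stops.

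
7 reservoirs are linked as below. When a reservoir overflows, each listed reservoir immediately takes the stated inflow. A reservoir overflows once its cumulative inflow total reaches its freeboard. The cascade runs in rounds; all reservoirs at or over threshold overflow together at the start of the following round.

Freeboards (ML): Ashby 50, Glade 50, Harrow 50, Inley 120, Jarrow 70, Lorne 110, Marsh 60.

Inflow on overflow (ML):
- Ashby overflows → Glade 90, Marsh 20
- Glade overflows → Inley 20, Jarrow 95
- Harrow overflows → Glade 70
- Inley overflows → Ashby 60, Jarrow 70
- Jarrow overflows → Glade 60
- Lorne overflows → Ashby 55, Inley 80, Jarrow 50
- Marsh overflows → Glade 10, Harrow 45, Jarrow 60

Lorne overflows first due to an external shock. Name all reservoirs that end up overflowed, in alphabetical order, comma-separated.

Round 1 — Lorne overflows (initial).
  Ashby: +55 → 55 ≥ 50
  Inley: +80 → 80 < 120
  Jarrow: +50 → 50 < 70
Round 2 — Ashby overflows.
  Glade: +90 → 90 ≥ 50
  Marsh: +20 → 20 < 60
Round 3 — Glade overflows.
  Inley: +20 → 100 < 120
  Jarrow: +95 → 145 ≥ 70
Round 4 — Jarrow overflows.
No further overflows.

Ashby, Glade, Jarrow, Lorne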